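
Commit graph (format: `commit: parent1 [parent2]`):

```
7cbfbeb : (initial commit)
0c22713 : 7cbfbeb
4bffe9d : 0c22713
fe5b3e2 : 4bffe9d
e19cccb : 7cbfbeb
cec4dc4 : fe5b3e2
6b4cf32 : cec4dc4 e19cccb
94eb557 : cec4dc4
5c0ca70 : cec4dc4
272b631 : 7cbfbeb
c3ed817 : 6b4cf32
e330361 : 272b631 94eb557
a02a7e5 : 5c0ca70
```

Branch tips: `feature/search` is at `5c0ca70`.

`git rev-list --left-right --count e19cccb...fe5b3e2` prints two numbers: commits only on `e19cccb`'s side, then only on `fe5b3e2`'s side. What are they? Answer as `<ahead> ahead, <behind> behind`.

Reachable from e19cccb: {7cbfbeb, e19cccb}.
Reachable from fe5b3e2: {0c22713, 4bffe9d, 7cbfbeb, fe5b3e2}.
Only in e19cccb's history (ahead): {e19cccb} — 1.
Only in fe5b3e2's history (behind): {0c22713, 4bffe9d, fe5b3e2} — 3.

1 ahead, 3 behind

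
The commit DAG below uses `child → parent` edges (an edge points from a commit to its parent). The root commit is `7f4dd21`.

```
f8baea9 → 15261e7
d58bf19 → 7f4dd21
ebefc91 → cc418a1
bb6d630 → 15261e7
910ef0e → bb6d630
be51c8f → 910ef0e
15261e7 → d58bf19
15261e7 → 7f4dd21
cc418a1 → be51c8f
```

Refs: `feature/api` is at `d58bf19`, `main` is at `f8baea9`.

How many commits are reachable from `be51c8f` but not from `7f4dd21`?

5

Reachable from be51c8f: {15261e7, 7f4dd21, 910ef0e, bb6d630, be51c8f, d58bf19}.
Reachable from 7f4dd21: {7f4dd21}.
In be51c8f's history but not 7f4dd21's: {15261e7, 910ef0e, bb6d630, be51c8f, d58bf19} — 5 commits.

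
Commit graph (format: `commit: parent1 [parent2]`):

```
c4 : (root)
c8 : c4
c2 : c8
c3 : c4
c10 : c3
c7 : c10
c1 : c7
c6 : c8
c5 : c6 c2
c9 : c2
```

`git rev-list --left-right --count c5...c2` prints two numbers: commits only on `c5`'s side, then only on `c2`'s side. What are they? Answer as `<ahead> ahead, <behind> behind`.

2 ahead, 0 behind

Reachable from c5: {c2, c4, c5, c6, c8}.
Reachable from c2: {c2, c4, c8}.
Only in c5's history (ahead): {c5, c6} — 2.
Only in c2's history (behind): {} — 0.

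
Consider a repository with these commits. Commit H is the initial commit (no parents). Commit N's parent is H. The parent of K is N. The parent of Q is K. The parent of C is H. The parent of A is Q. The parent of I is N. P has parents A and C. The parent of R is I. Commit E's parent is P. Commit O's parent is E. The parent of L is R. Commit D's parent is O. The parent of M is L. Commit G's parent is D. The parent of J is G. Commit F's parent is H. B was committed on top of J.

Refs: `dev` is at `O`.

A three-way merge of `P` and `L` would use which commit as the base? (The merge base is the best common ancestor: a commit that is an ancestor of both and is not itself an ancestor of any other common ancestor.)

Ancestors of P: {A, C, H, K, N, P, Q}.
Ancestors of L: {H, I, L, N, R}.
Common ancestors: {H, N}.
Among these, N is not an ancestor of any other common ancestor — it is the merge base.

N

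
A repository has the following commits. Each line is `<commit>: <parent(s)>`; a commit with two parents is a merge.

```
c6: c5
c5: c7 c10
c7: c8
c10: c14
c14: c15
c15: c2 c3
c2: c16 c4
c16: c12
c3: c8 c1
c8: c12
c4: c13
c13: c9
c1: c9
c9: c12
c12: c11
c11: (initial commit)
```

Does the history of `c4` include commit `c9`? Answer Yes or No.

Ancestors of c4 (commits reachable by following parents): {c11, c12, c13, c4, c9}.
c9 is in that set, so it is an ancestor of c4.

Yes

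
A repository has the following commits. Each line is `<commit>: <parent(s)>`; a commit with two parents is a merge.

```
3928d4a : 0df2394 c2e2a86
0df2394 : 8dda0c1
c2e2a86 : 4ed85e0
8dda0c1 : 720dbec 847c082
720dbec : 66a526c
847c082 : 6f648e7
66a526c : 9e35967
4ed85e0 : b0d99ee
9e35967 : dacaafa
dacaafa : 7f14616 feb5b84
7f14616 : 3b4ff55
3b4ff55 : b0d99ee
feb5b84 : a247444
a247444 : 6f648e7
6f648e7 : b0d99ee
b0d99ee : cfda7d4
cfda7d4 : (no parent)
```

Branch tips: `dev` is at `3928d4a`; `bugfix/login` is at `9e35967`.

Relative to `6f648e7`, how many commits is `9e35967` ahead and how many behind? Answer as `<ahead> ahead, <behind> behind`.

6 ahead, 0 behind

Reachable from 9e35967: {3b4ff55, 6f648e7, 7f14616, 9e35967, a247444, b0d99ee, cfda7d4, dacaafa, feb5b84}.
Reachable from 6f648e7: {6f648e7, b0d99ee, cfda7d4}.
Only in 9e35967's history (ahead): {3b4ff55, 7f14616, 9e35967, a247444, dacaafa, feb5b84} — 6.
Only in 6f648e7's history (behind): {} — 0.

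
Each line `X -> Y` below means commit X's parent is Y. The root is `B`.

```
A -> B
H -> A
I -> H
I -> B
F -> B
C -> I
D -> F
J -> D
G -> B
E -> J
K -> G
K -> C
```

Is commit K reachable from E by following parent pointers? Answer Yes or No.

Ancestors of E: {B, D, E, F, J}.
K is not in that set, so it is not an ancestor of E.

No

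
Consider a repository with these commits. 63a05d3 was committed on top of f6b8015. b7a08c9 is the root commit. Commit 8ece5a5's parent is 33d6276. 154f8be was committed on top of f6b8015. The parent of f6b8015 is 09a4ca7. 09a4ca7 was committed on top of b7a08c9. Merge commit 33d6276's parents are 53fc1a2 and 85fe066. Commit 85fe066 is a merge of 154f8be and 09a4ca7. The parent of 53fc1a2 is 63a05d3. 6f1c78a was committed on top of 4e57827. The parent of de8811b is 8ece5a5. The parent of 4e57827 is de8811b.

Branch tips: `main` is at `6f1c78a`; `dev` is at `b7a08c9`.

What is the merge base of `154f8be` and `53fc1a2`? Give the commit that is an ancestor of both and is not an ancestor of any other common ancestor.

f6b8015

Ancestors of 154f8be: {09a4ca7, 154f8be, b7a08c9, f6b8015}.
Ancestors of 53fc1a2: {09a4ca7, 53fc1a2, 63a05d3, b7a08c9, f6b8015}.
Common ancestors: {09a4ca7, b7a08c9, f6b8015}.
Among these, f6b8015 is not an ancestor of any other common ancestor — it is the merge base.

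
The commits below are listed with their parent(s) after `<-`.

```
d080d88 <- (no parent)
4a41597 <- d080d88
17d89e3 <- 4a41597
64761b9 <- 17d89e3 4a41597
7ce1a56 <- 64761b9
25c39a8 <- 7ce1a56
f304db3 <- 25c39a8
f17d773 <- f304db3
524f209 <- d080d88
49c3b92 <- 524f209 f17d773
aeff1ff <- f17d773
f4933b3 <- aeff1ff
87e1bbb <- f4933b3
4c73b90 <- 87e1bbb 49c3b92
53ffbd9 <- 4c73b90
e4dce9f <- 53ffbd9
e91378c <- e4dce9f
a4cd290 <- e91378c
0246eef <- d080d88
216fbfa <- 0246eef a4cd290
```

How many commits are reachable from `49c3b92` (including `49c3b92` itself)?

Walking parent pointers from 49c3b92: reachable set = {17d89e3, 25c39a8, 49c3b92, 4a41597, 524f209, 64761b9, 7ce1a56, d080d88, f17d773, f304db3}.
That is 10 commits.

10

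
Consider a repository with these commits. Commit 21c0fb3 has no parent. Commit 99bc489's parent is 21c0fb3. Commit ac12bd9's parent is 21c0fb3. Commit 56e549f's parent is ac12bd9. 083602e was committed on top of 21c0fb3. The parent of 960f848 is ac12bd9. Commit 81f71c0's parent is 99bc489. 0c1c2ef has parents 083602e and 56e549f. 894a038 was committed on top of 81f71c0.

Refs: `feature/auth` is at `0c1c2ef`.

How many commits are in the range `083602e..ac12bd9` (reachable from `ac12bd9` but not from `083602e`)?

Reachable from ac12bd9: {21c0fb3, ac12bd9}.
Reachable from 083602e: {083602e, 21c0fb3}.
In ac12bd9's history but not 083602e's: {ac12bd9} — 1 commit.

1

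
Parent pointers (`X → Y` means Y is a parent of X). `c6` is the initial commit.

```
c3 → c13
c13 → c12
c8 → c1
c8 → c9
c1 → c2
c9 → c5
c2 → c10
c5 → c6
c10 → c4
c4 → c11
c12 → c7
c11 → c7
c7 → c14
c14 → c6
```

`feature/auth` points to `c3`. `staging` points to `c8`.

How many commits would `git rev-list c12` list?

4

Walking parent pointers from c12: reachable set = {c12, c14, c6, c7}.
That is 4 commits.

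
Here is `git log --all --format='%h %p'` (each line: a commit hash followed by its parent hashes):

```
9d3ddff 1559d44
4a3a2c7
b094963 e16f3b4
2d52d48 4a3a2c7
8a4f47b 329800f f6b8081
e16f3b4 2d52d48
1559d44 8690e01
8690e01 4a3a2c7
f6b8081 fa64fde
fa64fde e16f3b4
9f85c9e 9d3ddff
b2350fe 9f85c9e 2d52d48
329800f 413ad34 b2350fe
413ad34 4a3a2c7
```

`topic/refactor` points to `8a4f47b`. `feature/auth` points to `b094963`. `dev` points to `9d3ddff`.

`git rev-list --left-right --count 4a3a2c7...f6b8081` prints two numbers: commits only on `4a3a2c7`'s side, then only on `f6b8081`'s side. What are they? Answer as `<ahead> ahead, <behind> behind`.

Reachable from 4a3a2c7: {4a3a2c7}.
Reachable from f6b8081: {2d52d48, 4a3a2c7, e16f3b4, f6b8081, fa64fde}.
Only in 4a3a2c7's history (ahead): {} — 0.
Only in f6b8081's history (behind): {2d52d48, e16f3b4, f6b8081, fa64fde} — 4.

0 ahead, 4 behind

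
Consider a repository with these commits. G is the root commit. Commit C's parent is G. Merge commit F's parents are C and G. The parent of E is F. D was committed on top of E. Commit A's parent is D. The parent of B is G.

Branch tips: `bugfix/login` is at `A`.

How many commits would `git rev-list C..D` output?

Reachable from D: {C, D, E, F, G}.
Reachable from C: {C, G}.
In D's history but not C's: {D, E, F} — 3 commits.

3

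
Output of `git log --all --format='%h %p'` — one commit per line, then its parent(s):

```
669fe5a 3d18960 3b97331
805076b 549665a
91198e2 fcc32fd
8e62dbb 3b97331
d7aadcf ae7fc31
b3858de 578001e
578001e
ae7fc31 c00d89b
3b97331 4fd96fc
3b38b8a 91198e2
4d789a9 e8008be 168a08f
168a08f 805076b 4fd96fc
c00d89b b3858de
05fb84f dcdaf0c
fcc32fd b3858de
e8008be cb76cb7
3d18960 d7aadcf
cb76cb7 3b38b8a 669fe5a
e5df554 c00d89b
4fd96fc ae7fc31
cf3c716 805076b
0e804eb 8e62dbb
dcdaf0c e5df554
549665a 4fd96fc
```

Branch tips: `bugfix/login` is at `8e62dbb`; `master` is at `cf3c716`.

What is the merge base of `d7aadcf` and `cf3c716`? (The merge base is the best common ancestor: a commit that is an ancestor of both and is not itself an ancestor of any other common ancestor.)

Ancestors of d7aadcf: {578001e, ae7fc31, b3858de, c00d89b, d7aadcf}.
Ancestors of cf3c716: {4fd96fc, 549665a, 578001e, 805076b, ae7fc31, b3858de, c00d89b, cf3c716}.
Common ancestors: {578001e, ae7fc31, b3858de, c00d89b}.
Among these, ae7fc31 is not an ancestor of any other common ancestor — it is the merge base.

ae7fc31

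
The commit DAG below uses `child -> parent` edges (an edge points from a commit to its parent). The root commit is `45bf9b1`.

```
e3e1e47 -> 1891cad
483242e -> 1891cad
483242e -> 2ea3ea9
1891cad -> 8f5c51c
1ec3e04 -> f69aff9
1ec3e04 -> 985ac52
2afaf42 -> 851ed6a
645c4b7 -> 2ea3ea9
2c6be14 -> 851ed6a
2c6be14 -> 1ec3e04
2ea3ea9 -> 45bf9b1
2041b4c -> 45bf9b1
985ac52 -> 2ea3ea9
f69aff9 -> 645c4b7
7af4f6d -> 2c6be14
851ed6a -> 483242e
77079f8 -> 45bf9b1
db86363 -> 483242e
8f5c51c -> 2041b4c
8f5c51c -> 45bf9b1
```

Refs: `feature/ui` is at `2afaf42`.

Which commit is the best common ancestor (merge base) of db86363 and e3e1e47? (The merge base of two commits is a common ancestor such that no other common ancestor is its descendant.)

Ancestors of db86363: {1891cad, 2041b4c, 2ea3ea9, 45bf9b1, 483242e, 8f5c51c, db86363}.
Ancestors of e3e1e47: {1891cad, 2041b4c, 45bf9b1, 8f5c51c, e3e1e47}.
Common ancestors: {1891cad, 2041b4c, 45bf9b1, 8f5c51c}.
Among these, 1891cad is not an ancestor of any other common ancestor — it is the merge base.

1891cad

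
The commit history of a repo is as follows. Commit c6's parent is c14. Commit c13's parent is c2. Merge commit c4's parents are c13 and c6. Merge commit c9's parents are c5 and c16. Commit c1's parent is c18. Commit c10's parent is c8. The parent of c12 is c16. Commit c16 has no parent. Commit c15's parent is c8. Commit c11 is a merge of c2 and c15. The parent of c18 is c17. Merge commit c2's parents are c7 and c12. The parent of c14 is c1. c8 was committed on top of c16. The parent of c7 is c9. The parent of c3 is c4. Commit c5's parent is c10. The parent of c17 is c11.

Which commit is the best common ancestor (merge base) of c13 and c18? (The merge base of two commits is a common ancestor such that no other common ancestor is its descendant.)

Ancestors of c13: {c10, c12, c13, c16, c2, c5, c7, c8, c9}.
Ancestors of c18: {c10, c11, c12, c15, c16, c17, c18, c2, c5, c7, c8, c9}.
Common ancestors: {c10, c12, c16, c2, c5, c7, c8, c9}.
Among these, c2 is not an ancestor of any other common ancestor — it is the merge base.

c2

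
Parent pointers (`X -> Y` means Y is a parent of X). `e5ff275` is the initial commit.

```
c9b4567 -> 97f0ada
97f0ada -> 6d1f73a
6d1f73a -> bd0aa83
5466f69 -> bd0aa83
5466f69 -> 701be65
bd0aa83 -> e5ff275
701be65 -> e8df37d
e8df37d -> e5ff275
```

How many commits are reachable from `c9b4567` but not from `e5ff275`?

Reachable from c9b4567: {6d1f73a, 97f0ada, bd0aa83, c9b4567, e5ff275}.
Reachable from e5ff275: {e5ff275}.
In c9b4567's history but not e5ff275's: {6d1f73a, 97f0ada, bd0aa83, c9b4567} — 4 commits.

4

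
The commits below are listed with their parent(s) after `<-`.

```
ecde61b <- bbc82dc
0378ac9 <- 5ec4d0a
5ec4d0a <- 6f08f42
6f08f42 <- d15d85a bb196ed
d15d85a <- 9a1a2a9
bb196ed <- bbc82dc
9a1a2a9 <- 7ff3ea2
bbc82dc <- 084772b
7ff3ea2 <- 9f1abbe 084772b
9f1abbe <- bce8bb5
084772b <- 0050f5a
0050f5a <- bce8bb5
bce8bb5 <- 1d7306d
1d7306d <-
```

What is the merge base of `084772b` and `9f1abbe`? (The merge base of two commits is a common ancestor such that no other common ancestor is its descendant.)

Ancestors of 084772b: {0050f5a, 084772b, 1d7306d, bce8bb5}.
Ancestors of 9f1abbe: {1d7306d, 9f1abbe, bce8bb5}.
Common ancestors: {1d7306d, bce8bb5}.
Among these, bce8bb5 is not an ancestor of any other common ancestor — it is the merge base.

bce8bb5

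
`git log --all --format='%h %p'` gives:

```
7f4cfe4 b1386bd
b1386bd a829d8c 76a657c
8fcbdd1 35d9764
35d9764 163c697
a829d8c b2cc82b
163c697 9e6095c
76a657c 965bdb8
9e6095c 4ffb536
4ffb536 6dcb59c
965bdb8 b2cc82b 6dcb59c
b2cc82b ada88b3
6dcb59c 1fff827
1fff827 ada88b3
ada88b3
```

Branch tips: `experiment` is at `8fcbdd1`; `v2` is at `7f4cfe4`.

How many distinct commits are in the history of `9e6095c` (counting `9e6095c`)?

5

Walking parent pointers from 9e6095c: reachable set = {1fff827, 4ffb536, 6dcb59c, 9e6095c, ada88b3}.
That is 5 commits.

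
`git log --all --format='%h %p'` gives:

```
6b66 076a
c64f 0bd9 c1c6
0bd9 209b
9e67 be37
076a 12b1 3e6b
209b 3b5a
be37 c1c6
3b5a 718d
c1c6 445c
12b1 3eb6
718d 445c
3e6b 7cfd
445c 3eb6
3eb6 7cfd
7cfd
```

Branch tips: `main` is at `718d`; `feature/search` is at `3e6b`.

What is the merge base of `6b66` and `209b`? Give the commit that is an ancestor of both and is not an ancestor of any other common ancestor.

Ancestors of 6b66: {076a, 12b1, 3e6b, 3eb6, 6b66, 7cfd}.
Ancestors of 209b: {209b, 3b5a, 3eb6, 445c, 718d, 7cfd}.
Common ancestors: {3eb6, 7cfd}.
Among these, 3eb6 is not an ancestor of any other common ancestor — it is the merge base.

3eb6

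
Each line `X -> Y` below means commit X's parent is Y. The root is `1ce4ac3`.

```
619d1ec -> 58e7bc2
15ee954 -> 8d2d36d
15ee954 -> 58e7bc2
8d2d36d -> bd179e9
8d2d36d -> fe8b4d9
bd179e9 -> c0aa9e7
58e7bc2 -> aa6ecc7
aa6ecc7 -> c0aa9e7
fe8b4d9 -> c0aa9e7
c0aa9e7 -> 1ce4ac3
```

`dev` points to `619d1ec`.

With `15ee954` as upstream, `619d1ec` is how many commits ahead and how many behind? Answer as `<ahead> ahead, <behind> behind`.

1 ahead, 4 behind

Reachable from 619d1ec: {1ce4ac3, 58e7bc2, 619d1ec, aa6ecc7, c0aa9e7}.
Reachable from 15ee954: {15ee954, 1ce4ac3, 58e7bc2, 8d2d36d, aa6ecc7, bd179e9, c0aa9e7, fe8b4d9}.
Only in 619d1ec's history (ahead): {619d1ec} — 1.
Only in 15ee954's history (behind): {15ee954, 8d2d36d, bd179e9, fe8b4d9} — 4.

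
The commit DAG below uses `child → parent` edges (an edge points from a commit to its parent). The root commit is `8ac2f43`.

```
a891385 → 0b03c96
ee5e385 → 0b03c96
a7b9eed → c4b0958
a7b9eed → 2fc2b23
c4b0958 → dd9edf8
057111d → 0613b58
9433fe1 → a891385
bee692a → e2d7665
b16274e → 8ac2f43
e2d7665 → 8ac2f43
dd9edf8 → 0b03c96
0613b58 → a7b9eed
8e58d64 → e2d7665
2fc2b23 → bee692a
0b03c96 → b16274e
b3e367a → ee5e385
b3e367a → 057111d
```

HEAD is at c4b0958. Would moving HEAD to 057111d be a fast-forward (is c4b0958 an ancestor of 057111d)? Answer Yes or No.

A fast-forward from c4b0958 to 057111d is possible iff c4b0958 is an ancestor of 057111d.
Ancestors of 057111d: {057111d, 0613b58, 0b03c96, 2fc2b23, 8ac2f43, a7b9eed, b16274e, bee692a, c4b0958, dd9edf8, e2d7665}.
c4b0958 is among them, so fast-forward is possible.

Yes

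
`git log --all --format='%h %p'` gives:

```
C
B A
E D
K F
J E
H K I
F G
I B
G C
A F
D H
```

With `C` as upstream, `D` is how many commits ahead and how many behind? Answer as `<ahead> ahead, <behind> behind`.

Reachable from D: {A, B, C, D, F, G, H, I, K}.
Reachable from C: {C}.
Only in D's history (ahead): {A, B, D, F, G, H, I, K} — 8.
Only in C's history (behind): {} — 0.

8 ahead, 0 behind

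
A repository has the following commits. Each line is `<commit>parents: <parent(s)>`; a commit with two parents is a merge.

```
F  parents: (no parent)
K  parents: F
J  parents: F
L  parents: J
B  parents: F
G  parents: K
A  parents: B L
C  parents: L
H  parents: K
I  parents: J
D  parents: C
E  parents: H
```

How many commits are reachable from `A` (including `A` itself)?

5

Walking parent pointers from A: reachable set = {A, B, F, J, L}.
That is 5 commits.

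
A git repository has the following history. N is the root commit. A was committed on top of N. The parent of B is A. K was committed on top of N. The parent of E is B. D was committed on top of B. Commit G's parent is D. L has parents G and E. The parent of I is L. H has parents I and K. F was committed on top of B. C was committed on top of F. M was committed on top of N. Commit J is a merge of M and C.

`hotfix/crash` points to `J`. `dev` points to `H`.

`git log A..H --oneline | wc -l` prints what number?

Reachable from H: {A, B, D, E, G, H, I, K, L, N}.
Reachable from A: {A, N}.
In H's history but not A's: {B, D, E, G, H, I, K, L} — 8 commits.

8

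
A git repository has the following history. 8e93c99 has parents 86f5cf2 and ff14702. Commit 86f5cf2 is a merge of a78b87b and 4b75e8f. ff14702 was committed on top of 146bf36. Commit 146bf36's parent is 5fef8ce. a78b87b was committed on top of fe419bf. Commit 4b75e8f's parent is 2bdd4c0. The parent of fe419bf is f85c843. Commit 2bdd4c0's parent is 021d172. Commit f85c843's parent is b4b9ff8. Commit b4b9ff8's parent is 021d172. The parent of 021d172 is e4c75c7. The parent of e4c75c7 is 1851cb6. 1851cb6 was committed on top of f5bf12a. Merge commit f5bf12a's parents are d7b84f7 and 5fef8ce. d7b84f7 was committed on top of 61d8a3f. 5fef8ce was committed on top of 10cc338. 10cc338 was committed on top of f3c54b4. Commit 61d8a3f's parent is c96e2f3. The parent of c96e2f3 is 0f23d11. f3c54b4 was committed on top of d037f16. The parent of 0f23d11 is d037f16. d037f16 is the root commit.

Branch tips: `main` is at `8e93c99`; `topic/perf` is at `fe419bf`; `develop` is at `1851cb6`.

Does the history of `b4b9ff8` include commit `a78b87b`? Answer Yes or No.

No

Ancestors of b4b9ff8: {021d172, 0f23d11, 10cc338, 1851cb6, 5fef8ce, 61d8a3f, b4b9ff8, c96e2f3, d037f16, d7b84f7, e4c75c7, f3c54b4, f5bf12a}.
a78b87b is not in that set, so it is not an ancestor of b4b9ff8.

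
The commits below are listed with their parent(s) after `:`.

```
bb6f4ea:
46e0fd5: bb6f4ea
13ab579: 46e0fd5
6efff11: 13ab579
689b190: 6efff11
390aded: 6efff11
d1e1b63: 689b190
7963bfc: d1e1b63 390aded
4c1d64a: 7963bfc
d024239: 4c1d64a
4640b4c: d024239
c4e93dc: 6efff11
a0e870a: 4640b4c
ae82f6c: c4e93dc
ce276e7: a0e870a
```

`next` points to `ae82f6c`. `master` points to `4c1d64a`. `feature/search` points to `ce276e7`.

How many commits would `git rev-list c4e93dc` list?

5

Walking parent pointers from c4e93dc: reachable set = {13ab579, 46e0fd5, 6efff11, bb6f4ea, c4e93dc}.
That is 5 commits.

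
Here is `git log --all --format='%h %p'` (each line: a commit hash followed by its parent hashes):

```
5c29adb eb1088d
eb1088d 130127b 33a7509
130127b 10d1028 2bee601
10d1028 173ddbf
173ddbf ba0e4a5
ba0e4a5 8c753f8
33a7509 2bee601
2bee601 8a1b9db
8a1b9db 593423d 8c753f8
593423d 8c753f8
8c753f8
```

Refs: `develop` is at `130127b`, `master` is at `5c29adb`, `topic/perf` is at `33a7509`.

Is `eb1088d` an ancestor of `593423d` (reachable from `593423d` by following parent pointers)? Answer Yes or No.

Ancestors of 593423d: {593423d, 8c753f8}.
eb1088d is not in that set, so it is not an ancestor of 593423d.

No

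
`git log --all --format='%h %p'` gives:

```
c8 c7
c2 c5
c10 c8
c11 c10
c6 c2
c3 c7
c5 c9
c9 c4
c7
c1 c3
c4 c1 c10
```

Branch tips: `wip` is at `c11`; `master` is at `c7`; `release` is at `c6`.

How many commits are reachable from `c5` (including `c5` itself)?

8

Walking parent pointers from c5: reachable set = {c1, c10, c3, c4, c5, c7, c8, c9}.
That is 8 commits.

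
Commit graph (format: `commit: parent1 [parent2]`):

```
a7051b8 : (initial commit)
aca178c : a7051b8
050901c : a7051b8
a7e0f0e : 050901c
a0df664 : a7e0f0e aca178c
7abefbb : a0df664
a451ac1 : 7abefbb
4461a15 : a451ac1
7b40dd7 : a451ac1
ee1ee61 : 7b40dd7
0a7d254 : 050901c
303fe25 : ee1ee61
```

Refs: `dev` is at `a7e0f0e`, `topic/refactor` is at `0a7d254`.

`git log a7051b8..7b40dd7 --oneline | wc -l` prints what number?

7

Reachable from 7b40dd7: {050901c, 7abefbb, 7b40dd7, a0df664, a451ac1, a7051b8, a7e0f0e, aca178c}.
Reachable from a7051b8: {a7051b8}.
In 7b40dd7's history but not a7051b8's: {050901c, 7abefbb, 7b40dd7, a0df664, a451ac1, a7e0f0e, aca178c} — 7 commits.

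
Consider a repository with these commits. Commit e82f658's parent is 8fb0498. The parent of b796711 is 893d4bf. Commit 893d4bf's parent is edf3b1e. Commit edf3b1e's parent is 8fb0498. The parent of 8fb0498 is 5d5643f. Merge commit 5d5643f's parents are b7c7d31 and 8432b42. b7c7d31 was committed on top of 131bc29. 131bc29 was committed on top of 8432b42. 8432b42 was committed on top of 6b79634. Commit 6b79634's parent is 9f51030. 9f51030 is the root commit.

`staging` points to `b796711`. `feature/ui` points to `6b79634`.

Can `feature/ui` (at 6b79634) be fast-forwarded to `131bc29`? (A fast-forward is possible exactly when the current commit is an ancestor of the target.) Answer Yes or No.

Yes

A fast-forward from 6b79634 to 131bc29 is possible iff 6b79634 is an ancestor of 131bc29.
Ancestors of 131bc29: {131bc29, 6b79634, 8432b42, 9f51030}.
6b79634 is among them, so fast-forward is possible.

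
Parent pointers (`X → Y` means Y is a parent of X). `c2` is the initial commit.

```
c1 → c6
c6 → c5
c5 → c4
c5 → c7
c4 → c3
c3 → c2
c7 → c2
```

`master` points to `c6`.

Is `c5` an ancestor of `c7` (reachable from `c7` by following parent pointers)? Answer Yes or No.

No

Ancestors of c7: {c2, c7}.
c5 is not in that set, so it is not an ancestor of c7.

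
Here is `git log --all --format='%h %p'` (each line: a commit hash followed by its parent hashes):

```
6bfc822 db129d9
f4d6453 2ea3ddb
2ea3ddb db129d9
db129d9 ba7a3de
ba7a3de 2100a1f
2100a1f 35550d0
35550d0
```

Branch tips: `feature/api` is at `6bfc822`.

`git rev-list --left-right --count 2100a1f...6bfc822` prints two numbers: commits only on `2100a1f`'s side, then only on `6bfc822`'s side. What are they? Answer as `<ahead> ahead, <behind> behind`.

Reachable from 2100a1f: {2100a1f, 35550d0}.
Reachable from 6bfc822: {2100a1f, 35550d0, 6bfc822, ba7a3de, db129d9}.
Only in 2100a1f's history (ahead): {} — 0.
Only in 6bfc822's history (behind): {6bfc822, ba7a3de, db129d9} — 3.

0 ahead, 3 behind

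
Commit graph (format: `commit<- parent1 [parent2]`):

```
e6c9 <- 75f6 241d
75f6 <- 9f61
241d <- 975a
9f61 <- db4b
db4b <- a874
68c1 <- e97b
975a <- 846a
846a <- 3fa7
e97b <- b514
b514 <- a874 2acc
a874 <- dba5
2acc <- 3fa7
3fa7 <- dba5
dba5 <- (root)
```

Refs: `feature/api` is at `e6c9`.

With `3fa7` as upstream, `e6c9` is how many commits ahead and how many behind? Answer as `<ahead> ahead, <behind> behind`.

8 ahead, 0 behind

Reachable from e6c9: {241d, 3fa7, 75f6, 846a, 975a, 9f61, a874, db4b, dba5, e6c9}.
Reachable from 3fa7: {3fa7, dba5}.
Only in e6c9's history (ahead): {241d, 75f6, 846a, 975a, 9f61, a874, db4b, e6c9} — 8.
Only in 3fa7's history (behind): {} — 0.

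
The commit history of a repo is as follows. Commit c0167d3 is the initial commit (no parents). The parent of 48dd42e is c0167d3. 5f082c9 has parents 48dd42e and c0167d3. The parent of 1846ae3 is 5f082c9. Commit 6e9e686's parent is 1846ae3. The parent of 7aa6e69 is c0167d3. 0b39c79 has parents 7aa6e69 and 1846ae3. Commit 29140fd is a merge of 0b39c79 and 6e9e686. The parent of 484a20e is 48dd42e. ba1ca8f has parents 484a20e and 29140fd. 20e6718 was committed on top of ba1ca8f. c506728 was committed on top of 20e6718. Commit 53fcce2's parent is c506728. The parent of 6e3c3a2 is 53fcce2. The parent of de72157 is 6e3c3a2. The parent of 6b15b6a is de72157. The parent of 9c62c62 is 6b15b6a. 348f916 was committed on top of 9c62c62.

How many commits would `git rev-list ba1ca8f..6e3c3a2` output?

4

Reachable from 6e3c3a2: {0b39c79, 1846ae3, 20e6718, 29140fd, 484a20e, 48dd42e, 53fcce2, 5f082c9, 6e3c3a2, 6e9e686, 7aa6e69, ba1ca8f, c0167d3, c506728}.
Reachable from ba1ca8f: {0b39c79, 1846ae3, 29140fd, 484a20e, 48dd42e, 5f082c9, 6e9e686, 7aa6e69, ba1ca8f, c0167d3}.
In 6e3c3a2's history but not ba1ca8f's: {20e6718, 53fcce2, 6e3c3a2, c506728} — 4 commits.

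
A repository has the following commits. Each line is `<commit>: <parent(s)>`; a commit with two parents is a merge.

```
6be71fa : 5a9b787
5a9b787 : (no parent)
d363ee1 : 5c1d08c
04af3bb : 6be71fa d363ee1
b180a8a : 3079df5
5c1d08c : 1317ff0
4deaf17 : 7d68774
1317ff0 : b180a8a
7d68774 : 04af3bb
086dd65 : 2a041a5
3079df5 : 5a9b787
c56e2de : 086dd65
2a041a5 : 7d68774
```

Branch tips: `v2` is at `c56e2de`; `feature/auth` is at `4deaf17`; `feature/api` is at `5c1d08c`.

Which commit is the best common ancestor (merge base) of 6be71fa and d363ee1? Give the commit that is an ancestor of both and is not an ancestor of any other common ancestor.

Ancestors of 6be71fa: {5a9b787, 6be71fa}.
Ancestors of d363ee1: {1317ff0, 3079df5, 5a9b787, 5c1d08c, b180a8a, d363ee1}.
Common ancestors: {5a9b787}.
The only common ancestor is 5a9b787, so it is the merge base.

5a9b787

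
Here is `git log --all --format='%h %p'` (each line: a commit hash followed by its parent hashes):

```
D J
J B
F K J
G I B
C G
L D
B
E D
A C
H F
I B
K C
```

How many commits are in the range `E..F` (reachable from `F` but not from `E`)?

5

Reachable from F: {B, C, F, G, I, J, K}.
Reachable from E: {B, D, E, J}.
In F's history but not E's: {C, F, G, I, K} — 5 commits.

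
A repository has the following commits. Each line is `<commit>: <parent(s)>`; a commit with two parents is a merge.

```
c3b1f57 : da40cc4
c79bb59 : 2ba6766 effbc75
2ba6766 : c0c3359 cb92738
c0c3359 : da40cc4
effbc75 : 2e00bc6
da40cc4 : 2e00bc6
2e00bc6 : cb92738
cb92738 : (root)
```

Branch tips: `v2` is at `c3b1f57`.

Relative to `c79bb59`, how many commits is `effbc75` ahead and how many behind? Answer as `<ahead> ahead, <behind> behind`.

0 ahead, 4 behind

Reachable from effbc75: {2e00bc6, cb92738, effbc75}.
Reachable from c79bb59: {2ba6766, 2e00bc6, c0c3359, c79bb59, cb92738, da40cc4, effbc75}.
Only in effbc75's history (ahead): {} — 0.
Only in c79bb59's history (behind): {2ba6766, c0c3359, c79bb59, da40cc4} — 4.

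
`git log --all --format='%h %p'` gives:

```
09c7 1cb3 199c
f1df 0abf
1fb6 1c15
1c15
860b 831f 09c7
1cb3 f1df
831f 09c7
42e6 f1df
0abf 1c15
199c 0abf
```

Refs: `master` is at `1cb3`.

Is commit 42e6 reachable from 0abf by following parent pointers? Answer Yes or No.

Ancestors of 0abf: {0abf, 1c15}.
42e6 is not in that set, so it is not an ancestor of 0abf.

No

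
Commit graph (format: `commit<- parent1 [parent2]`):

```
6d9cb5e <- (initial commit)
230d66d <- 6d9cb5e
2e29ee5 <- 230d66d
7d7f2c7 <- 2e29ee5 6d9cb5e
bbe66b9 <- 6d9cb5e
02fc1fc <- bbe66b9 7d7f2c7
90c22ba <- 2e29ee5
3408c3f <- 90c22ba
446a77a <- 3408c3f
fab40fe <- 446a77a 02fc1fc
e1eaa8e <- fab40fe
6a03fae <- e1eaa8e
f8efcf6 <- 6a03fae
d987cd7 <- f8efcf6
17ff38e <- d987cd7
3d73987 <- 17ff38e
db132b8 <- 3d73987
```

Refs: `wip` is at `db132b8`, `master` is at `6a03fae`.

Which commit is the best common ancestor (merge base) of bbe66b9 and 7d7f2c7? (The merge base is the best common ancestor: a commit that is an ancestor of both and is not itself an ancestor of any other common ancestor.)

6d9cb5e

Ancestors of bbe66b9: {6d9cb5e, bbe66b9}.
Ancestors of 7d7f2c7: {230d66d, 2e29ee5, 6d9cb5e, 7d7f2c7}.
Common ancestors: {6d9cb5e}.
The only common ancestor is 6d9cb5e, so it is the merge base.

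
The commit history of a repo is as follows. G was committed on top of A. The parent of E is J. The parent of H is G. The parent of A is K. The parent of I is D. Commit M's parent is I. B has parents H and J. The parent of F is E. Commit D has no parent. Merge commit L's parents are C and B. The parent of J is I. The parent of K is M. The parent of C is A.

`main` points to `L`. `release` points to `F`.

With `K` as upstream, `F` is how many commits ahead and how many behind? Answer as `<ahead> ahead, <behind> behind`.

Reachable from F: {D, E, F, I, J}.
Reachable from K: {D, I, K, M}.
Only in F's history (ahead): {E, F, J} — 3.
Only in K's history (behind): {K, M} — 2.

3 ahead, 2 behind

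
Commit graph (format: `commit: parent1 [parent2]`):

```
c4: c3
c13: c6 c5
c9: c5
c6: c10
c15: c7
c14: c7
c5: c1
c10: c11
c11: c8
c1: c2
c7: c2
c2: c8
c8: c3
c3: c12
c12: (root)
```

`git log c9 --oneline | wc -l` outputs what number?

7

Walking parent pointers from c9: reachable set = {c1, c12, c2, c3, c5, c8, c9}.
That is 7 commits.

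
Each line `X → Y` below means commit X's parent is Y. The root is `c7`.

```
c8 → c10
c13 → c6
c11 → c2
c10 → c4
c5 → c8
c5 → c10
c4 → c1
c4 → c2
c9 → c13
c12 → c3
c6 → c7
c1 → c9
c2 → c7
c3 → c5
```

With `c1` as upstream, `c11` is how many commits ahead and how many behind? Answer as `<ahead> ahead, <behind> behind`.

Reachable from c11: {c11, c2, c7}.
Reachable from c1: {c1, c13, c6, c7, c9}.
Only in c11's history (ahead): {c11, c2} — 2.
Only in c1's history (behind): {c1, c13, c6, c9} — 4.

2 ahead, 4 behind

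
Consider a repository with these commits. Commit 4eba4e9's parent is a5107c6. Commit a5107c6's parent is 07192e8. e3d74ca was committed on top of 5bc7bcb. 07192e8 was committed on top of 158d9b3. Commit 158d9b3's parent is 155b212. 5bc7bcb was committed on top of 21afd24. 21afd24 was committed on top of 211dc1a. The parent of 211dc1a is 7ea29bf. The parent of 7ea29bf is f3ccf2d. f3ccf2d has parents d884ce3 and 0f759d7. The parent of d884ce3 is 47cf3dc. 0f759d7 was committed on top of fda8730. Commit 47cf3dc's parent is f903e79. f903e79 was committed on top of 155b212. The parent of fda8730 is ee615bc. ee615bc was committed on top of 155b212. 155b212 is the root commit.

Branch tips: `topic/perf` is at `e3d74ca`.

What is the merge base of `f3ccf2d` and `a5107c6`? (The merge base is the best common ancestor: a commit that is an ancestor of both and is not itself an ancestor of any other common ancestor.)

155b212

Ancestors of f3ccf2d: {0f759d7, 155b212, 47cf3dc, d884ce3, ee615bc, f3ccf2d, f903e79, fda8730}.
Ancestors of a5107c6: {07192e8, 155b212, 158d9b3, a5107c6}.
Common ancestors: {155b212}.
The only common ancestor is 155b212, so it is the merge base.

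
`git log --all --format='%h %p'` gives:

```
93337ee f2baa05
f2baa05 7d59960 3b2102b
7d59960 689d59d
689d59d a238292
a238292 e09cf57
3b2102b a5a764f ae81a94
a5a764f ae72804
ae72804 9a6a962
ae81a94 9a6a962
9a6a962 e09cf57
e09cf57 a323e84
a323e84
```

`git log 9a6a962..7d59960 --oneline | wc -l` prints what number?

3

Reachable from 7d59960: {689d59d, 7d59960, a238292, a323e84, e09cf57}.
Reachable from 9a6a962: {9a6a962, a323e84, e09cf57}.
In 7d59960's history but not 9a6a962's: {689d59d, 7d59960, a238292} — 3 commits.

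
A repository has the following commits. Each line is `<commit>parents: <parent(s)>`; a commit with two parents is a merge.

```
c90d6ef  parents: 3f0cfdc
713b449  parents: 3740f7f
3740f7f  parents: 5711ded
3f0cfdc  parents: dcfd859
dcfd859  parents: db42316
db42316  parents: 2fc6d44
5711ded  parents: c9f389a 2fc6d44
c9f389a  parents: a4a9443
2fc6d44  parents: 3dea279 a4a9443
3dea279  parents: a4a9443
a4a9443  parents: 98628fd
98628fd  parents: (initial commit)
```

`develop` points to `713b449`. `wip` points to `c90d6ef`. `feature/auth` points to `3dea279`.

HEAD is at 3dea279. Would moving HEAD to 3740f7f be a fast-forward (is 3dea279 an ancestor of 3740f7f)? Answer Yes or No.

A fast-forward from 3dea279 to 3740f7f is possible iff 3dea279 is an ancestor of 3740f7f.
Ancestors of 3740f7f: {2fc6d44, 3740f7f, 3dea279, 5711ded, 98628fd, a4a9443, c9f389a}.
3dea279 is among them, so fast-forward is possible.

Yes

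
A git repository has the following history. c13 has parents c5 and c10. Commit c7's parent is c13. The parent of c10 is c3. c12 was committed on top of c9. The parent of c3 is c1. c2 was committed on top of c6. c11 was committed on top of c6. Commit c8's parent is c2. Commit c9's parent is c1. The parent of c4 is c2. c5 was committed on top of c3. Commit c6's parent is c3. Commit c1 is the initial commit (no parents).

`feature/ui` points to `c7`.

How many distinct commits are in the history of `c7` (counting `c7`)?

6

Walking parent pointers from c7: reachable set = {c1, c10, c13, c3, c5, c7}.
That is 6 commits.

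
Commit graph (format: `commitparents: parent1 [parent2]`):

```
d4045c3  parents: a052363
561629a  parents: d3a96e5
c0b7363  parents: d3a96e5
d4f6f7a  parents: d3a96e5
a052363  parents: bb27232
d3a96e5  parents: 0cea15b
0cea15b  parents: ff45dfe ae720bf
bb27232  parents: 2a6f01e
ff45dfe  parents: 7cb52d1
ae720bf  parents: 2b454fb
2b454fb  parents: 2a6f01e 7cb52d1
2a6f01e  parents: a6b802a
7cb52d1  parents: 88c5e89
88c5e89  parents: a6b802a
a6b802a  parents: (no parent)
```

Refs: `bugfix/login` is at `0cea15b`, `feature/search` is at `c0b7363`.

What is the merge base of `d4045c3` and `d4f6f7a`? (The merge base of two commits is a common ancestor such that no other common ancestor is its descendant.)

2a6f01e

Ancestors of d4045c3: {2a6f01e, a052363, a6b802a, bb27232, d4045c3}.
Ancestors of d4f6f7a: {0cea15b, 2a6f01e, 2b454fb, 7cb52d1, 88c5e89, a6b802a, ae720bf, d3a96e5, d4f6f7a, ff45dfe}.
Common ancestors: {2a6f01e, a6b802a}.
Among these, 2a6f01e is not an ancestor of any other common ancestor — it is the merge base.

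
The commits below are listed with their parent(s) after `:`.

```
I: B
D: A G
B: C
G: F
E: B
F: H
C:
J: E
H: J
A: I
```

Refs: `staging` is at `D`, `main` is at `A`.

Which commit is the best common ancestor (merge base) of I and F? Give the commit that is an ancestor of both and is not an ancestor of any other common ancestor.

B

Ancestors of I: {B, C, I}.
Ancestors of F: {B, C, E, F, H, J}.
Common ancestors: {B, C}.
Among these, B is not an ancestor of any other common ancestor — it is the merge base.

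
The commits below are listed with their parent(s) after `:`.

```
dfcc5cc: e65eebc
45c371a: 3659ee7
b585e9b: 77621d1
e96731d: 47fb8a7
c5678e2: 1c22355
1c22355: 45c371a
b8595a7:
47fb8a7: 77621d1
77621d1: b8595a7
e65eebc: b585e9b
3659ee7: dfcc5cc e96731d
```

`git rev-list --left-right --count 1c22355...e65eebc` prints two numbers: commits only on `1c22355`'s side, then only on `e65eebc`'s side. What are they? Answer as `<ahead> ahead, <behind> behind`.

6 ahead, 0 behind

Reachable from 1c22355: {1c22355, 3659ee7, 45c371a, 47fb8a7, 77621d1, b585e9b, b8595a7, dfcc5cc, e65eebc, e96731d}.
Reachable from e65eebc: {77621d1, b585e9b, b8595a7, e65eebc}.
Only in 1c22355's history (ahead): {1c22355, 3659ee7, 45c371a, 47fb8a7, dfcc5cc, e96731d} — 6.
Only in e65eebc's history (behind): {} — 0.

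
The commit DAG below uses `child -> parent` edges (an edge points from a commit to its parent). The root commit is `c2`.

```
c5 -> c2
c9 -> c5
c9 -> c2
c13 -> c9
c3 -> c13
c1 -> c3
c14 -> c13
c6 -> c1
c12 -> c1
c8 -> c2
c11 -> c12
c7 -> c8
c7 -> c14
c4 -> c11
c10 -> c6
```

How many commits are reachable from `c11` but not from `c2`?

7

Reachable from c11: {c1, c11, c12, c13, c2, c3, c5, c9}.
Reachable from c2: {c2}.
In c11's history but not c2's: {c1, c11, c12, c13, c3, c5, c9} — 7 commits.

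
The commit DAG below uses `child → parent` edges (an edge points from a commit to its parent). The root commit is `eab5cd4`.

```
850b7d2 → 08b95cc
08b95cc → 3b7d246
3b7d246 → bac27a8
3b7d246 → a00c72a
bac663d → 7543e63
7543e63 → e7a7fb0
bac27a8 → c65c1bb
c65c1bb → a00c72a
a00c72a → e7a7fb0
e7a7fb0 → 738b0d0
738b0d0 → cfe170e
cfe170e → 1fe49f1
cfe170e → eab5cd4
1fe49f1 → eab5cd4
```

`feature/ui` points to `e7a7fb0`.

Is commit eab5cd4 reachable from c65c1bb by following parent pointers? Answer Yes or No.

Yes

Ancestors of c65c1bb (commits reachable by following parents): {1fe49f1, 738b0d0, a00c72a, c65c1bb, cfe170e, e7a7fb0, eab5cd4}.
eab5cd4 is in that set, so it is an ancestor of c65c1bb.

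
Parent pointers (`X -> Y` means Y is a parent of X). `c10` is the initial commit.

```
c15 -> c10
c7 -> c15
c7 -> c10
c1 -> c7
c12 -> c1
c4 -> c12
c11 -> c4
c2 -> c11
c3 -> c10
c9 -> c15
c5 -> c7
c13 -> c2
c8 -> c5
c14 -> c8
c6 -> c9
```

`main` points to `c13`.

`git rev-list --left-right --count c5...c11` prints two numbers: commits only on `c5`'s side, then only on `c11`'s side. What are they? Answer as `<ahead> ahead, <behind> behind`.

1 ahead, 4 behind

Reachable from c5: {c10, c15, c5, c7}.
Reachable from c11: {c1, c10, c11, c12, c15, c4, c7}.
Only in c5's history (ahead): {c5} — 1.
Only in c11's history (behind): {c1, c11, c12, c4} — 4.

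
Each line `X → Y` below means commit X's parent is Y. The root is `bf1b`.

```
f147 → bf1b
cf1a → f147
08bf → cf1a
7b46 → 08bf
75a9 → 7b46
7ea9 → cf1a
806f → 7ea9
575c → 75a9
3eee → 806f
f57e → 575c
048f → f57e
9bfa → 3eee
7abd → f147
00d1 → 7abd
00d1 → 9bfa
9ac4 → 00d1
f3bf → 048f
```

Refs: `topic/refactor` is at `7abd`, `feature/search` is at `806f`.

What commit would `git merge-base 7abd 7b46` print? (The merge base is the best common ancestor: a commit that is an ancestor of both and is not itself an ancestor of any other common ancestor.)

f147

Ancestors of 7abd: {7abd, bf1b, f147}.
Ancestors of 7b46: {08bf, 7b46, bf1b, cf1a, f147}.
Common ancestors: {bf1b, f147}.
Among these, f147 is not an ancestor of any other common ancestor — it is the merge base.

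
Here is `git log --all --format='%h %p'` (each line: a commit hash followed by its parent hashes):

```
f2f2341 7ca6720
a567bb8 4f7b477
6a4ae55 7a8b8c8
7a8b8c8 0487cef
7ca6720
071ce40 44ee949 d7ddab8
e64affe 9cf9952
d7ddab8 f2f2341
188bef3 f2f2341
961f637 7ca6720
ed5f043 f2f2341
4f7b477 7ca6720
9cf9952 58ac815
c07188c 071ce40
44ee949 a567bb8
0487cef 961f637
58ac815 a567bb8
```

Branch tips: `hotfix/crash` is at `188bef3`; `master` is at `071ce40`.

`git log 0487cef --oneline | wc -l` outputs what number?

3

Walking parent pointers from 0487cef: reachable set = {0487cef, 7ca6720, 961f637}.
That is 3 commits.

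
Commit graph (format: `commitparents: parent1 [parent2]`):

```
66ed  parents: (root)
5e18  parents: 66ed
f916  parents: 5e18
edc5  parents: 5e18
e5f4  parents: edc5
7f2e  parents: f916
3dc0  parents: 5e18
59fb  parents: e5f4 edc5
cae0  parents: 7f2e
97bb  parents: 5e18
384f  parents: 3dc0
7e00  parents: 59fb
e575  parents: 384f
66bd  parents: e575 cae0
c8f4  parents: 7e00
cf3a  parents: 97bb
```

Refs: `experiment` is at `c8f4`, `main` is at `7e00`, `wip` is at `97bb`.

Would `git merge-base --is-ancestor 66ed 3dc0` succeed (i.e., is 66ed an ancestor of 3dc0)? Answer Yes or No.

Ancestors of 3dc0 (commits reachable by following parents): {3dc0, 5e18, 66ed}.
66ed is in that set, so it is an ancestor of 3dc0.

Yes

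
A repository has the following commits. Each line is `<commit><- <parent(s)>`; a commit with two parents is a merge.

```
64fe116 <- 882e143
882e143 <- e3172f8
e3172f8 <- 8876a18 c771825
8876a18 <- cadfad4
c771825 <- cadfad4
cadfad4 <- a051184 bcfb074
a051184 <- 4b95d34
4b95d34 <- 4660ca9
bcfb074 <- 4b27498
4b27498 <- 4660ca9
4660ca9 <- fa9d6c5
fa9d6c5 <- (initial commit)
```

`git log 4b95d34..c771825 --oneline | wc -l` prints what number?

Reachable from c771825: {4660ca9, 4b27498, 4b95d34, a051184, bcfb074, c771825, cadfad4, fa9d6c5}.
Reachable from 4b95d34: {4660ca9, 4b95d34, fa9d6c5}.
In c771825's history but not 4b95d34's: {4b27498, a051184, bcfb074, c771825, cadfad4} — 5 commits.

5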